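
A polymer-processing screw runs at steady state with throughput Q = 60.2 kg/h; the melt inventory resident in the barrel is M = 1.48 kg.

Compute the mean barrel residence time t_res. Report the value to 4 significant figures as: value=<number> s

value=88.50 s

Convert throughput: Q = 60.2 kg/h = 60.2/3600 = 0.0167222 kg/s
t_res = M / Q_s = 1.48 / 0.0167222 = 88.505 s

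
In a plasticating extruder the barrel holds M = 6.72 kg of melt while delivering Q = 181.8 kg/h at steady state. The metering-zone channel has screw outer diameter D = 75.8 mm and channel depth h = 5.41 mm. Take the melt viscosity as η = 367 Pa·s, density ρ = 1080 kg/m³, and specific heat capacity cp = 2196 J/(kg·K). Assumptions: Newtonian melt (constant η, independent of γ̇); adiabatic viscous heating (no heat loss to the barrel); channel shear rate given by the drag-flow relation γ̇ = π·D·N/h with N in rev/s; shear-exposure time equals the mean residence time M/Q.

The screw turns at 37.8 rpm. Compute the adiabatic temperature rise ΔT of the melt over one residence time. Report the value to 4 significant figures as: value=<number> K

Convert throughput: Q = 181.8 kg/h = 181.8/3600 = 0.0505 kg/s
t_res = M / Q_s = 6.72 ÷ 0.0505 = 133.069 s
D = 75.8 mm = 0.0758 m;  h = 5.41 mm = 0.00541 m;  N = 37.8 rpm / 60 = 0.63 rev/s
γ̇ = π D N / h = (π)(0.0758)(0.63) / 0.00541 = 27.7308 s⁻¹
ΔT = η·γ̇²·t_res / (ρ·cp) = 367 · (27.7308)² · 133.069 / (1080 · 2196) = 15.8348 K

value=15.83 K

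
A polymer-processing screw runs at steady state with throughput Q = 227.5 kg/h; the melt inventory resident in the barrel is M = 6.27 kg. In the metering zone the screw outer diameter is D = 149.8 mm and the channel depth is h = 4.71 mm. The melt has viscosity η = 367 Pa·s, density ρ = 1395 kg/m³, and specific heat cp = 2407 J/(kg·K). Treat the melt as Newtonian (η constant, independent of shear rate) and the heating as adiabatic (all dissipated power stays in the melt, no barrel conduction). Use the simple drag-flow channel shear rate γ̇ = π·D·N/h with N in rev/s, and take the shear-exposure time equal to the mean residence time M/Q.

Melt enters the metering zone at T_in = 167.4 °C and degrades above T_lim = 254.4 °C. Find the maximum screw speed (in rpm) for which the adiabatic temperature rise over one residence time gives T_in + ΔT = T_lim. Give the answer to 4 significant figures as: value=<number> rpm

Throughput in SI: Q_s = 227.5 kg/h ÷ 3600 s/h = 0.0631944 kg/s
t_res = M / Q_s = 6.27 ÷ 0.0631944 = 99.2176 s
D = 149.8 mm = 0.1498 m;  h = 4.71 mm = 0.00471 m
ΔT_a = T_lim − T_in = 254.4 − 167.4 = 87 K
γ̇_max² = ΔT_a·ρ·cp/(η·t_res) = 87·1395·2407/(367·99.2176) = 8022.59 s⁻²
γ̇_max = sqrt(8022.59) = 89.5689 s⁻¹
N_max = γ̇_max h / (πD) = 89.5689·0.00471/(π·0.1498) = 0.896431 rev/s → ×60 = 53.7858 rpm

value=53.79 rpm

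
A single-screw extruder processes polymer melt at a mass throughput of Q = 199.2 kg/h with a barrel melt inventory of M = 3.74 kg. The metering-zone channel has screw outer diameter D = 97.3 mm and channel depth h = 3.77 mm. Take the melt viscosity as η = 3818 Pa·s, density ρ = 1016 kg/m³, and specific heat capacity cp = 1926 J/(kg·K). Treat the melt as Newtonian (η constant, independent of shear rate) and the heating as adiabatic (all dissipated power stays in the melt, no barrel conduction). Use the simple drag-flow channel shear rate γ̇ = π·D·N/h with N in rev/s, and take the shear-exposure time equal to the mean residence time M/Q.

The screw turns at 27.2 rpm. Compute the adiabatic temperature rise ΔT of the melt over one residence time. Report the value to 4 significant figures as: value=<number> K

value=178.2 K

Q_s = Q / 3600 = 199.2 / 3600 = 0.0553333 kg/s
t_res = M / Q_s = 3.74 / 0.0553333 = 67.5904 s
Convert to SI: D = 0.0973 m, h = 0.00377 m, N = 27.2/60 = 0.453333 rev/s
γ̇ = π D N / h = (π)(0.0973)(0.453333) / 0.00377 = 36.7569 s⁻¹
ΔT = η·γ̇²·t_res/(ρ·cp) = [3818 × 36.7569² × 67.5904] / [1016 × 1926] = 178.176 K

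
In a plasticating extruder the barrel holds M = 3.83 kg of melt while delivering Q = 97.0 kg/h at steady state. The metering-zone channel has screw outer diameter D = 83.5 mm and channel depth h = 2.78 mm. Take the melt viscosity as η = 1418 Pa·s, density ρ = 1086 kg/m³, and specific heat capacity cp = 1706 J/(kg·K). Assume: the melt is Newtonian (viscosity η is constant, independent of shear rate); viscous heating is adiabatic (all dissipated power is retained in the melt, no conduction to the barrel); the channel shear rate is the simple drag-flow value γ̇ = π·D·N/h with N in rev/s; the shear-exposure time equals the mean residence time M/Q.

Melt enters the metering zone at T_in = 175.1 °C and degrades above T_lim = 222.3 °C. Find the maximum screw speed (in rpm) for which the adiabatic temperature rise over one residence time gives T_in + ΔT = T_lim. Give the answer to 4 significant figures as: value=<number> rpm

Throughput in SI: Q_s = 97.0 kg/h ÷ 3600 s/h = 0.0269444 kg/s
t_res = M / Q_s = 3.83 / 0.0269444 = 142.144 s
Geometry in SI: D = 83.5 mm → 0.0835 m, h = 2.78 mm → 0.00278 m
Allowable rise: ΔT_a = T_lim − T_in = 222.3 − 175.1 = 47.2 K
Invert ΔT = ηγ̇²t_res/(ρcp) for γ̇: γ̇_max² = ΔT_a ρ cp / (η t_res) = 47.2·1086·1706 / (1418·142.144) = 433.855 s⁻²
γ̇_max = sqrt(433.855) = 20.8292 s⁻¹
N_max = γ̇_max h / (πD) = 20.8292·0.00278/(π·0.0835) = 0.22074 rev/s → ×60 = 13.2444 rpm

value=13.24 rpm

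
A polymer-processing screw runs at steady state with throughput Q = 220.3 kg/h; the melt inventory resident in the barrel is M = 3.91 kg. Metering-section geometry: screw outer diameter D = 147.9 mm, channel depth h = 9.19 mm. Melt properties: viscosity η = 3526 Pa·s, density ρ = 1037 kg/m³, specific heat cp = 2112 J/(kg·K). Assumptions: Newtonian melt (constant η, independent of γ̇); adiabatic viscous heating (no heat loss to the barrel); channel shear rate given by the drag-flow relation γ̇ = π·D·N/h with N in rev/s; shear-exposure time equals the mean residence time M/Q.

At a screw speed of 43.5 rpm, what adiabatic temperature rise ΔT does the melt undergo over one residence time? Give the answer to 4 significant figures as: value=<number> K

Throughput in SI: Q_s = 220.3 kg/h ÷ 3600 s/h = 0.0611944 kg/s
t_res = M / Q_s = 3.91 ÷ 0.0611944 = 63.8947 s
Geometry in metres: D = 147.9 mm → 0.1479 m, h = 9.19 mm → 0.00919 m; screw speed N = 43.5 rpm = 0.725 rev/s
γ̇ = π·D·N / h = π · 0.1479 · 0.725 / 0.00919 = 36.6556 s⁻¹
Adiabatic rise: ΔT = η γ̇² t_res / (ρ cp) = 3526·(36.6556)²·63.8947 / (1037·2112) = 138.215 K

value=138.2 K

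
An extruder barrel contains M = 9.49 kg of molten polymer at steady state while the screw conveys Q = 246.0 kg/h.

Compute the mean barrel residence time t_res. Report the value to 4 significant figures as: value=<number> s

Throughput in SI: Q_s = 246.0 kg/h ÷ 3600 s/h = 0.0683333 kg/s
Mean residence time: t_res = M/Q_s = 9.49 kg / 0.0683333 kg/s = 138.878 s

value=138.9 s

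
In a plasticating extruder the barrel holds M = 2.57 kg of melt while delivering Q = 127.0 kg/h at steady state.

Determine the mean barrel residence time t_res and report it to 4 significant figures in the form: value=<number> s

value=72.85 s

Throughput in SI: Q_s = 127.0 kg/h ÷ 3600 s/h = 0.0352778 kg/s
t_res = M / Q_s = 2.57 ÷ 0.0352778 = 72.8504 s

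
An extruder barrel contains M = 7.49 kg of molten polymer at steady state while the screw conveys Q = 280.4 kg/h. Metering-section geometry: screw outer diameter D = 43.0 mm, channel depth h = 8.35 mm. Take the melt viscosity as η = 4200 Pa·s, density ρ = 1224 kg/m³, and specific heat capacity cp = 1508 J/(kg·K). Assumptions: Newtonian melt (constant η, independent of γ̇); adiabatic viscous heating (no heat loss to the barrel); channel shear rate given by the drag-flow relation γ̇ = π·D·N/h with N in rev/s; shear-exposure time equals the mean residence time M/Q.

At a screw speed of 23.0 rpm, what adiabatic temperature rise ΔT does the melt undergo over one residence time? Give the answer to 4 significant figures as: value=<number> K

value=8.416 K

Q_s = Q / 3600 = 280.4 / 3600 = 0.0778889 kg/s
t_res = M / Q_s = 7.49 ÷ 0.0778889 = 96.1626 s
Geometry in metres: D = 43.0 mm → 0.043 m, h = 8.35 mm → 0.00835 m; screw speed N = 23.0 rpm = 0.383333 rev/s
γ̇ = π D N / h = (π)(0.043)(0.383333) / 0.00835 = 6.20167 s⁻¹
ΔT = η·γ̇²·t_res/(ρ·cp) = [4200 × 6.20167² × 96.1626] / [1224 × 1508] = 8.41569 K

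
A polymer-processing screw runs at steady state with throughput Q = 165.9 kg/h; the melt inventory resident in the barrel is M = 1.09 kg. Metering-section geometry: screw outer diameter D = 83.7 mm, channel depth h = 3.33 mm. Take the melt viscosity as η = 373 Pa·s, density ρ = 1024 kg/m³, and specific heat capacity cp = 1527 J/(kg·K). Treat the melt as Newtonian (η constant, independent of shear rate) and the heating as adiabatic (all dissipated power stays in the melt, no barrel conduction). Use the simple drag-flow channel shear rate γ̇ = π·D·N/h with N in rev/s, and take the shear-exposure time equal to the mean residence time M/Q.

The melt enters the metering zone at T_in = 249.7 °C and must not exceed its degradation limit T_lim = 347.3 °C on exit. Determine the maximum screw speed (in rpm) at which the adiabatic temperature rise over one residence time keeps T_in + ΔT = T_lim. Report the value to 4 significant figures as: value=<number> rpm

value=99.94 rpm

Q_s = Q / 3600 = 165.9 / 3600 = 0.0460833 kg/s
t_res = M / Q_s = 1.09 ÷ 0.0460833 = 23.6528 s
D = 83.7 mm = 0.0837 m;  h = 3.33 mm = 0.00333 m
Allowable rise: ΔT_a = T_lim − T_in = 347.3 − 249.7 = 97.6 K
γ̇_max² = ΔT_a·ρ·cp/(η·t_res) = 97.6·1024·1527/(373·23.6528) = 17298.1 s⁻²
Take the square root: γ̇_max = √(17298.1) = 131.522 s⁻¹
N_max = γ̇_max·h / (π·D) = 131.522 · 0.00333 / (π · 0.0837) = 1.66559 rev/s = 99.9353 rpm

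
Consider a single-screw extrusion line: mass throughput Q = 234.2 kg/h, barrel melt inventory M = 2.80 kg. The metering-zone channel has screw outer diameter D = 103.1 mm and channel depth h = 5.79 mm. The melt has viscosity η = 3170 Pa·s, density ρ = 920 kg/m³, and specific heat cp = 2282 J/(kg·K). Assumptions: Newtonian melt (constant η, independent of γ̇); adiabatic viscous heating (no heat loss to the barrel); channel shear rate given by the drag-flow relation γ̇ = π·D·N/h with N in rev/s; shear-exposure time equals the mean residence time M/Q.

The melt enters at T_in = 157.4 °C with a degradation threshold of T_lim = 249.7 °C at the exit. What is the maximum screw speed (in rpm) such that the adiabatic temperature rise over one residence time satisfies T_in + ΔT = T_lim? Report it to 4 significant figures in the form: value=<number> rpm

value=40.42 rpm

Convert throughput: Q = 234.2 kg/h = 234.2/3600 = 0.0650556 kg/s
t_res = M / Q_s = 2.80 / 0.0650556 = 43.0401 s
D = 103.1 mm = 0.1031 m;  h = 5.79 mm = 0.00579 m
ΔT_a = T_lim − T_in = 249.7 − 157.4 = 92.3 K
γ̇_max² = ΔT_a·ρ·cp/(η·t_res) = 92.3·920·2282/(3170·43.0401) = 1420.27 s⁻²
γ̇_max = √1420.27 = 37.6865 s⁻¹
N_max = γ̇_max h / (πD) = 37.6865·0.00579/(π·0.1031) = 0.673684 rev/s → ×60 = 40.421 rpm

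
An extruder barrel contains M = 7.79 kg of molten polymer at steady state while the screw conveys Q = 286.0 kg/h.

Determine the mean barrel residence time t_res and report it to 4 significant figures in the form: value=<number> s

Throughput in SI: Q_s = 286.0 kg/h ÷ 3600 s/h = 0.0794444 kg/s
t_res = M / Q_s = 7.79 / 0.0794444 = 98.0559 s

value=98.06 s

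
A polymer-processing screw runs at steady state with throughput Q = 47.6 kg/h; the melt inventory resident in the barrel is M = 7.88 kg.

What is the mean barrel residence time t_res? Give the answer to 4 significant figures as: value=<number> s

value=596.0 s

Convert throughput: Q = 47.6 kg/h = 47.6/3600 = 0.0132222 kg/s
t_res = M / Q_s = 7.88 / 0.0132222 = 595.966 s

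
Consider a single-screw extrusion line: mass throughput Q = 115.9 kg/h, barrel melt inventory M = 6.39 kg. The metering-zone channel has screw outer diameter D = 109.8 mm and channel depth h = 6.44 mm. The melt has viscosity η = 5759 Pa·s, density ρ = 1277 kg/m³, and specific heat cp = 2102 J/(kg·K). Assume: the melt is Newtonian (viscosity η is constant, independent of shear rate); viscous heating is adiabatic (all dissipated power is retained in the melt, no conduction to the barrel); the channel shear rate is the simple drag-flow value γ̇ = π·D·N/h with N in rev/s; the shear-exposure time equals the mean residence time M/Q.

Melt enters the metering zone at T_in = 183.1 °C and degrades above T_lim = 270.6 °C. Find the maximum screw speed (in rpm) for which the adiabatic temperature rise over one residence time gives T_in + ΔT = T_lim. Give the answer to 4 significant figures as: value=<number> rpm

value=16.06 rpm

Throughput in SI: Q_s = 115.9 kg/h ÷ 3600 s/h = 0.0321944 kg/s
t_res = M / Q_s = 6.39 / 0.0321944 = 198.481 s
Geometry in SI: D = 109.8 mm → 0.1098 m, h = 6.44 mm → 0.00644 m
ΔT_a = T_lim − T_in = 270.6 °C − 183.1 °C = 87.5 K
γ̇_max² = ΔT_a·ρ·cp/(η·t_res) = 87.5·1277·2102/(5759·198.481) = 205.478 s⁻²
γ̇_max = sqrt(205.478) = 14.3345 s⁻¹
N_max = γ̇_max·h / (π·D) = 14.3345 · 0.00644 / (π · 0.1098) = 0.267618 rev/s = 16.0571 rpm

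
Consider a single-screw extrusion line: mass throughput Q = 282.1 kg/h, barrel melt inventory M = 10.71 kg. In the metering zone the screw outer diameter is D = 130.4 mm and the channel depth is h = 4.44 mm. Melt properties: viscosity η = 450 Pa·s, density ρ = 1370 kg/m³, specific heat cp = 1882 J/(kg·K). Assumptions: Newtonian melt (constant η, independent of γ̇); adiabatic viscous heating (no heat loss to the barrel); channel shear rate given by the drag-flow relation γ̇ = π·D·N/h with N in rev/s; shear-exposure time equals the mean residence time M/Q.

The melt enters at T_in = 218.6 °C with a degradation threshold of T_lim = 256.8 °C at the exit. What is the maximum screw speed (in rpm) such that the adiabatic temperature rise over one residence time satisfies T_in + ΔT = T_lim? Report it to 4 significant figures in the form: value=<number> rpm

value=26.02 rpm

Convert throughput: Q = 282.1 kg/h = 282.1/3600 = 0.0783611 kg/s
Mean residence time: t_res = M/Q_s = 10.71 kg / 0.0783611 kg/s = 136.675 s
D = 130.4 mm = 0.1304 m;  h = 4.44 mm = 0.00444 m
ΔT_a = T_lim − T_in = 256.8 °C − 218.6 °C = 38.2 K
Invert ΔT = ηγ̇²t_res/(ρcp) for γ̇: γ̇_max² = ΔT_a ρ cp / (η t_res) = 38.2·1370·1882 / (450·136.675) = 1601.41 s⁻²
γ̇_max = sqrt(1601.41) = 40.0176 s⁻¹
N_max = γ̇_max·h / (π·D) = 40.0176 · 0.00444 / (π · 0.1304) = 0.433717 rev/s = 26.023 rpm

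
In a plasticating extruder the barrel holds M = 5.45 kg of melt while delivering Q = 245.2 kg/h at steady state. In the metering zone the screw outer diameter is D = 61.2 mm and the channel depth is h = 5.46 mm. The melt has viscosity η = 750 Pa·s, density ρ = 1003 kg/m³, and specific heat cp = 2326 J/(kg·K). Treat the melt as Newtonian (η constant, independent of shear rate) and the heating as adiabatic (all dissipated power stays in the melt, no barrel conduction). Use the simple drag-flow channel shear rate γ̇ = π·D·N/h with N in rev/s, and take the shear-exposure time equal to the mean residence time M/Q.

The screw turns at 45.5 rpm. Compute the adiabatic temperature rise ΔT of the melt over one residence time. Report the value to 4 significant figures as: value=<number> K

Throughput in SI: Q_s = 245.2 kg/h ÷ 3600 s/h = 0.0681111 kg/s
t_res = M / Q_s = 5.45 / 0.0681111 = 80.0163 s
Convert to SI: D = 0.0612 m, h = 0.00546 m, N = 45.5/60 = 0.758333 rev/s
γ̇ = π·D·N / h = π · 0.0612 · 0.758333 / 0.00546 = 26.7035 s⁻¹
ΔT = η·γ̇²·t_res/(ρ·cp) = [750 × 26.7035² × 80.0163] / [1003 × 2326] = 18.3428 K

value=18.34 K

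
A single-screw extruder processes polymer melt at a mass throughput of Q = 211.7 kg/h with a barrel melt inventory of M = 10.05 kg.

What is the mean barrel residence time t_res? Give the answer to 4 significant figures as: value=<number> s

Throughput in SI: Q_s = 211.7 kg/h ÷ 3600 s/h = 0.0588056 kg/s
t_res = M / Q_s = 10.05 ÷ 0.0588056 = 170.902 s

value=170.9 s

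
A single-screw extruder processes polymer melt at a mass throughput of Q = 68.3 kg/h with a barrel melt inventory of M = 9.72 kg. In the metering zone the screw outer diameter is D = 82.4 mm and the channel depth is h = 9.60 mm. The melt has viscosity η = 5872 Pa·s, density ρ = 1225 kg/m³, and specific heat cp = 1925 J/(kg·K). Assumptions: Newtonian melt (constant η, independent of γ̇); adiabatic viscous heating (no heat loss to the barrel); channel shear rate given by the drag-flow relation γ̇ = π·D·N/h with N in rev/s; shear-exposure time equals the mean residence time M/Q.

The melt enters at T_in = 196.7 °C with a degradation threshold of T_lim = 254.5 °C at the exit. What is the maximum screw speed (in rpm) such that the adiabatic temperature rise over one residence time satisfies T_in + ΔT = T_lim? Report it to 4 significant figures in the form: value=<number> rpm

Q_s = Q / 3600 = 68.3 / 3600 = 0.0189722 kg/s
Mean residence time: t_res = M/Q_s = 9.72 kg / 0.0189722 kg/s = 512.328 s
Geometry in SI: D = 82.4 mm → 0.0824 m, h = 9.60 mm → 0.0096 m
ΔT_a = T_lim − T_in = 254.5 °C − 196.7 °C = 57.8 K
Invert ΔT = ηγ̇²t_res/(ρcp) for γ̇: γ̇_max² = ΔT_a ρ cp / (η t_res) = 57.8·1225·1925 / (5872·512.328) = 45.3065 s⁻²
Take the square root: γ̇_max = √(45.3065) = 6.73101 s⁻¹
N_max = γ̇_max·h / (π·D) = 6.73101 · 0.0096 / (π · 0.0824) = 0.249617 rev/s = 14.977 rpm

value=14.98 rpm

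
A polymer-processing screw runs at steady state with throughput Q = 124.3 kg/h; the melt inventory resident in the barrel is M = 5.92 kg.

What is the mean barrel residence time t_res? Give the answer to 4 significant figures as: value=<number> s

value=171.5 s

Throughput in SI: Q_s = 124.3 kg/h ÷ 3600 s/h = 0.0345278 kg/s
Mean residence time: t_res = M/Q_s = 5.92 kg / 0.0345278 kg/s = 171.456 s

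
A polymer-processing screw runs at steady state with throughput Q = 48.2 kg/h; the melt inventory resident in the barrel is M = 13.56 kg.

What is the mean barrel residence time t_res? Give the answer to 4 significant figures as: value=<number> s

Throughput in SI: Q_s = 48.2 kg/h ÷ 3600 s/h = 0.0133889 kg/s
t_res = M / Q_s = 13.56 / 0.0133889 = 1012.78 s

value=1013. s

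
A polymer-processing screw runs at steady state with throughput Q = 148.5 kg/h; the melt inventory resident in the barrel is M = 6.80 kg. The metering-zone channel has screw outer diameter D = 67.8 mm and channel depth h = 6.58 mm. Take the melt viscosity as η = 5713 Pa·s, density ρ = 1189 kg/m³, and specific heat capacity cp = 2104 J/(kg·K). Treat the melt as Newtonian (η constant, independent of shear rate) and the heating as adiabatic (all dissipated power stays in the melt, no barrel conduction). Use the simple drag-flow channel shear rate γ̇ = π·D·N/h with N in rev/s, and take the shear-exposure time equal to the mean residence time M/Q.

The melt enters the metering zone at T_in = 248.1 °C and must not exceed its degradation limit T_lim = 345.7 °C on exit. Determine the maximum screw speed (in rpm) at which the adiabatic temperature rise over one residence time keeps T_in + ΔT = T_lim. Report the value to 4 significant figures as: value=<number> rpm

Convert throughput: Q = 148.5 kg/h = 148.5/3600 = 0.04125 kg/s
Mean residence time: t_res = M/Q_s = 6.80 kg / 0.04125 kg/s = 164.848 s
Convert to metres: D = 0.0678 m, h = 0.00658 m
ΔT_a = T_lim − T_in = 345.7 − 248.1 = 97.6 K
γ̇_max² = ΔT_a·ρ·cp/(η·t_res) = 97.6·1189·2104/(5713·164.848) = 259.256 s⁻²
Take the square root: γ̇_max = √(259.256) = 16.1014 s⁻¹
N_max = γ̇_max·h / (π·D) = 16.1014 · 0.00658 / (π · 0.0678) = 0.497405 rev/s = 29.8443 rpm

value=29.84 rpm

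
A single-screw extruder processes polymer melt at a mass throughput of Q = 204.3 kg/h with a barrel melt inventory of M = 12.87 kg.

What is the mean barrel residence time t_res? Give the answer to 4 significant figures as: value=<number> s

Convert throughput: Q = 204.3 kg/h = 204.3/3600 = 0.05675 kg/s
Mean residence time: t_res = M/Q_s = 12.87 kg / 0.05675 kg/s = 226.784 s

value=226.8 s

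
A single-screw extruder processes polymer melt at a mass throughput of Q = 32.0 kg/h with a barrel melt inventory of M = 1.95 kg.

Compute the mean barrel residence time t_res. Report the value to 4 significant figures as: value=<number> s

Convert throughput: Q = 32.0 kg/h = 32.0/3600 = 0.00888889 kg/s
Mean residence time: t_res = M/Q_s = 1.95 kg / 0.00888889 kg/s = 219.375 s

value=219.4 s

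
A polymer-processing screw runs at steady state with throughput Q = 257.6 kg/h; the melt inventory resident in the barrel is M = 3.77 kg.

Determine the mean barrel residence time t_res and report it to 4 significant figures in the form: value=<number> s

value=52.69 s

Q_s = Q / 3600 = 257.6 / 3600 = 0.0715556 kg/s
t_res = M / Q_s = 3.77 ÷ 0.0715556 = 52.6863 s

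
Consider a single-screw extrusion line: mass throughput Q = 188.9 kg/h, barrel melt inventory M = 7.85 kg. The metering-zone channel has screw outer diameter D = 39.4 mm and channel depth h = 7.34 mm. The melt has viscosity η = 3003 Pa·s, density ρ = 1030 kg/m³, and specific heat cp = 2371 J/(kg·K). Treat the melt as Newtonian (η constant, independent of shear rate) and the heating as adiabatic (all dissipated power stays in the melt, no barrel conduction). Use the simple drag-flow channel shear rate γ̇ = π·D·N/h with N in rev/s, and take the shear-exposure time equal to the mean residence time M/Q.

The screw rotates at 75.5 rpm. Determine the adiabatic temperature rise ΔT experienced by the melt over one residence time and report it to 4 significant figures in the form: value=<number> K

value=82.84 K

Q_s = Q / 3600 = 188.9 / 3600 = 0.0524722 kg/s
t_res = M / Q_s = 7.85 ÷ 0.0524722 = 149.603 s
Convert to SI: D = 0.0394 m, h = 0.00734 m, N = 75.5/60 = 1.25833 rev/s
γ̇ = π·D·N / h = π · 0.0394 · 1.25833 / 0.00734 = 21.22 s⁻¹
ΔT = η·γ̇²·t_res/(ρ·cp) = [3003 × 21.22² × 149.603] / [1030 × 2371] = 82.8358 K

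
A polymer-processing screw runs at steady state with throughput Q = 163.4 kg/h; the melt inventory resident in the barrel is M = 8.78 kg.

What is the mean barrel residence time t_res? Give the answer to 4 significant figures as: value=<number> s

value=193.4 s

Q_s = Q / 3600 = 163.4 / 3600 = 0.0453889 kg/s
Mean residence time: t_res = M/Q_s = 8.78 kg / 0.0453889 kg/s = 193.439 s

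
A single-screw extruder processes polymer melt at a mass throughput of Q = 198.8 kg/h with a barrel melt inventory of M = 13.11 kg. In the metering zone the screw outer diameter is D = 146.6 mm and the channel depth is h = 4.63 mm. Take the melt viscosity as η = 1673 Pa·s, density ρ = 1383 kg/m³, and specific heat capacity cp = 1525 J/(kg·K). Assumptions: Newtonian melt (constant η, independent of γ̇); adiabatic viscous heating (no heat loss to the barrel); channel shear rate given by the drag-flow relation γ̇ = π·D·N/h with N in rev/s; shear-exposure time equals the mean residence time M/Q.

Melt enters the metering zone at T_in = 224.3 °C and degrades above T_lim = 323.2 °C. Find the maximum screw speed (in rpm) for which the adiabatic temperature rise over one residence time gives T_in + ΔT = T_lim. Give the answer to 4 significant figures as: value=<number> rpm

value=13.82 rpm

Q_s = Q / 3600 = 198.8 / 3600 = 0.0552222 kg/s
Mean residence time: t_res = M/Q_s = 13.11 kg / 0.0552222 kg/s = 237.404 s
Geometry in SI: D = 146.6 mm → 0.1466 m, h = 4.63 mm → 0.00463 m
Allowable rise: ΔT_a = T_lim − T_in = 323.2 − 224.3 = 98.9 K
γ̇_max² = ΔT_a·ρ·cp / (η·t_res) = [98.9 × 1383 × 1525] / [1673 × 237.404] = 525.174 s⁻²
γ̇_max = √525.174 = 22.9167 s⁻¹
N_max = γ̇_max h / (πD) = 22.9167·0.00463/(π·0.1466) = 0.230382 rev/s → ×60 = 13.8229 rpm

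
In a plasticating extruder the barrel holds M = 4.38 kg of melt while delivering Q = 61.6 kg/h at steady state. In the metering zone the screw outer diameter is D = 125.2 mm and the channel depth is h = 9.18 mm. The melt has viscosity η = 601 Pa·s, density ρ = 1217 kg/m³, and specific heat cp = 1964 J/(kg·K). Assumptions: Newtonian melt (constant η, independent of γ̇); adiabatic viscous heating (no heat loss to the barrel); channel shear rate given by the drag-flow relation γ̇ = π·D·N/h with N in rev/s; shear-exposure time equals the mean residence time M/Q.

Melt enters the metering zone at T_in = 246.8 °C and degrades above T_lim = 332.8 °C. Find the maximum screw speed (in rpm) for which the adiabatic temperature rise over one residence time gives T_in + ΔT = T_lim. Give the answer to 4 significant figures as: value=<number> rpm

value=51.19 rpm

Throughput in SI: Q_s = 61.6 kg/h ÷ 3600 s/h = 0.0171111 kg/s
t_res = M / Q_s = 4.38 ÷ 0.0171111 = 255.974 s
Convert to metres: D = 0.1252 m, h = 0.00918 m
ΔT_a = T_lim − T_in = 332.8 − 246.8 = 86 K
Invert ΔT = ηγ̇²t_res/(ρcp) for γ̇: γ̇_max² = ΔT_a ρ cp / (η t_res) = 86·1217·1964 / (601·255.974) = 1336.17 s⁻²
Take the square root: γ̇_max = √(1336.17) = 36.5536 s⁻¹
Solve γ̇ = πDN/h for N: N_max = γ̇_max·h/(π·D) = 36.5536 × 0.00918 / (π × 0.1252) = 0.853137 rev/s = 51.1882 rpm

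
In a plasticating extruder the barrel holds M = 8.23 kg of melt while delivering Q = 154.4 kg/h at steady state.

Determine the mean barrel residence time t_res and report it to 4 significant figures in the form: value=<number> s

Convert throughput: Q = 154.4 kg/h = 154.4/3600 = 0.0428889 kg/s
t_res = M / Q_s = 8.23 ÷ 0.0428889 = 191.891 s

value=191.9 s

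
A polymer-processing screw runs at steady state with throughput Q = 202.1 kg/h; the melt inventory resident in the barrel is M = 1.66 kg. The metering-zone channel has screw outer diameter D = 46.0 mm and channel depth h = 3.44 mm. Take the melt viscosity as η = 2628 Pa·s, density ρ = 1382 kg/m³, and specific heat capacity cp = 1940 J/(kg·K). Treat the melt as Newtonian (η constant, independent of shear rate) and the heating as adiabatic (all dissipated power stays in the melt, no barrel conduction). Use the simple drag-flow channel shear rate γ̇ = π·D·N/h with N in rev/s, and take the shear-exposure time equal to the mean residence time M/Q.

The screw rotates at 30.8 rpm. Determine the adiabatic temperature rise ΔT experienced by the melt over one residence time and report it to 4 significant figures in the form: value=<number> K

Q_s = Q / 3600 = 202.1 / 3600 = 0.0561389 kg/s
t_res = M / Q_s = 1.66 / 0.0561389 = 29.5695 s
Geometry in metres: D = 46.0 mm → 0.046 m, h = 3.44 mm → 0.00344 m; screw speed N = 30.8 rpm = 0.513333 rev/s
γ̇ = π·D·N / h = π · 0.046 · 0.513333 / 0.00344 = 21.565 s⁻¹
Adiabatic rise: ΔT = η γ̇² t_res / (ρ cp) = 2628·(21.565)²·29.5695 / (1382·1940) = 13.479 K

value=13.48 K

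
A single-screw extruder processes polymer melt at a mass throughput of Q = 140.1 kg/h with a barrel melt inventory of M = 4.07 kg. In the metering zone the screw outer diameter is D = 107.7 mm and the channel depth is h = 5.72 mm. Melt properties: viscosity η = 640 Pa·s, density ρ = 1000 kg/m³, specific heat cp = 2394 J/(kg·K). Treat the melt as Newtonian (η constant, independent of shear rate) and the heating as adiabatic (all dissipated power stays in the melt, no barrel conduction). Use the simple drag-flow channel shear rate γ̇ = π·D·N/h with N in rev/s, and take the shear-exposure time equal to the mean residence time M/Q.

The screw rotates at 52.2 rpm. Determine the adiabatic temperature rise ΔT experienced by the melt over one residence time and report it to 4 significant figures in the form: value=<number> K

value=74.04 K

Convert throughput: Q = 140.1 kg/h = 140.1/3600 = 0.0389167 kg/s
t_res = M / Q_s = 4.07 / 0.0389167 = 104.582 s
D = 107.7 mm = 0.1077 m;  h = 5.72 mm = 0.00572 m;  N = 52.2 rpm / 60 = 0.87 rev/s
γ̇ = π D N / h = (π)(0.1077)(0.87) / 0.00572 = 51.4623 s⁻¹
ΔT = η·γ̇²·t_res/(ρ·cp) = [640 × 51.4623² × 104.582] / [1000 × 2394] = 74.0444 K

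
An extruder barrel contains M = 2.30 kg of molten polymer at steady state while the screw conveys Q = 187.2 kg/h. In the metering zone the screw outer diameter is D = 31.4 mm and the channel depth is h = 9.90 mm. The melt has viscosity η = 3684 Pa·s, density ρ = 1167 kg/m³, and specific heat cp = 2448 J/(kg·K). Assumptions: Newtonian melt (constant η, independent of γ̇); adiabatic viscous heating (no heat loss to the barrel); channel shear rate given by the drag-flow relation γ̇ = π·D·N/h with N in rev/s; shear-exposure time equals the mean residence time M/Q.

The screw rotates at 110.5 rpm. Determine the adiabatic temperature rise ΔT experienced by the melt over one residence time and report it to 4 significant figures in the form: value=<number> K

value=19.21 K

Convert throughput: Q = 187.2 kg/h = 187.2/3600 = 0.052 kg/s
Mean residence time: t_res = M/Q_s = 2.30 kg / 0.052 kg/s = 44.2308 s
D = 31.4 mm = 0.0314 m;  h = 9.90 mm = 0.0099 m;  N = 110.5 rpm / 60 = 1.84167 rev/s
γ̇ = π D N / h = (π)(0.0314)(1.84167) / 0.0099 = 18.3508 s⁻¹
ΔT = η·γ̇²·t_res/(ρ·cp) = [3684 × 18.3508² × 44.2308] / [1167 × 2448] = 19.2076 K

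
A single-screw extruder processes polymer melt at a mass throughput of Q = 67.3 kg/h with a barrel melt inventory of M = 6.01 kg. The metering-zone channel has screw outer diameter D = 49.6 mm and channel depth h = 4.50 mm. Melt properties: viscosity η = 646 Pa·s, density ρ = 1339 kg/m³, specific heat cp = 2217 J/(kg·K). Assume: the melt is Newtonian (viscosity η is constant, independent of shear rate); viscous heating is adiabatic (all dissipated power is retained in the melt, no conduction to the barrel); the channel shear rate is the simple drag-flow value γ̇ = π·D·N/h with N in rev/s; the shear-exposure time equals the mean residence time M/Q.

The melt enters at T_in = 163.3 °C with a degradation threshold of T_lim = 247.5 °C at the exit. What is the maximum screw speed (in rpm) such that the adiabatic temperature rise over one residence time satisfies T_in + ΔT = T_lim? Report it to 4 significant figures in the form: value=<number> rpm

Convert throughput: Q = 67.3 kg/h = 67.3/3600 = 0.0186944 kg/s
t_res = M / Q_s = 6.01 ÷ 0.0186944 = 321.486 s
Convert to metres: D = 0.0496 m, h = 0.0045 m
Allowable rise: ΔT_a = T_lim − T_in = 247.5 − 163.3 = 84.2 K
γ̇_max² = ΔT_a·ρ·cp / (η·t_res) = [84.2 × 1339 × 2217] / [646 × 321.486] = 1203.55 s⁻²
γ̇_max = √1203.55 = 34.6922 s⁻¹
N_max = γ̇_max·h / (π·D) = 34.6922 · 0.0045 / (π · 0.0496) = 1.00187 rev/s = 60.1124 rpm

value=60.11 rpm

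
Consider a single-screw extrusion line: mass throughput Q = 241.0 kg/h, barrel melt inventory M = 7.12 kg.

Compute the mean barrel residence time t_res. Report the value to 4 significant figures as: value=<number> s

Q_s = Q / 3600 = 241.0 / 3600 = 0.0669444 kg/s
Mean residence time: t_res = M/Q_s = 7.12 kg / 0.0669444 kg/s = 106.357 s

value=106.4 s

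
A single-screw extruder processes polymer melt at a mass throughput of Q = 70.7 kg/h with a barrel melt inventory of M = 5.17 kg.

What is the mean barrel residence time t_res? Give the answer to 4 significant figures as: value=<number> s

Throughput in SI: Q_s = 70.7 kg/h ÷ 3600 s/h = 0.0196389 kg/s
t_res = M / Q_s = 5.17 / 0.0196389 = 263.253 s

value=263.3 s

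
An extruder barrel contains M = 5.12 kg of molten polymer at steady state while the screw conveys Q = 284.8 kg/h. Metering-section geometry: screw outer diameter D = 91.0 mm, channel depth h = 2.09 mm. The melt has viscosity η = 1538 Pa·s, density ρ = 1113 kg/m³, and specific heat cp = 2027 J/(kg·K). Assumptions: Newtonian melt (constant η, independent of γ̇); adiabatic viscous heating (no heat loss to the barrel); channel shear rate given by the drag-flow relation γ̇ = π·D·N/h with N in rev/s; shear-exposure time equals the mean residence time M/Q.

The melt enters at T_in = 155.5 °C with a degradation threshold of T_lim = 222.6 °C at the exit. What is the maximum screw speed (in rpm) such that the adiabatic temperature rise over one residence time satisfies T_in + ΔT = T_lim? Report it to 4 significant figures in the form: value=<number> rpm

Q_s = Q / 3600 = 284.8 / 3600 = 0.0791111 kg/s
t_res = M / Q_s = 5.12 / 0.0791111 = 64.7191 s
Geometry in SI: D = 91.0 mm → 0.091 m, h = 2.09 mm → 0.00209 m
ΔT_a = T_lim − T_in = 222.6 − 155.5 = 67.1 K
Invert ΔT = ηγ̇²t_res/(ρcp) for γ̇: γ̇_max² = ΔT_a ρ cp / (η t_res) = 67.1·1113·2027 / (1538·64.7191) = 1520.84 s⁻²
γ̇_max = √1520.84 = 38.9979 s⁻¹
N_max = γ̇_max h / (πD) = 38.9979·0.00209/(π·0.091) = 0.285099 rev/s → ×60 = 17.106 rpm

value=17.11 rpm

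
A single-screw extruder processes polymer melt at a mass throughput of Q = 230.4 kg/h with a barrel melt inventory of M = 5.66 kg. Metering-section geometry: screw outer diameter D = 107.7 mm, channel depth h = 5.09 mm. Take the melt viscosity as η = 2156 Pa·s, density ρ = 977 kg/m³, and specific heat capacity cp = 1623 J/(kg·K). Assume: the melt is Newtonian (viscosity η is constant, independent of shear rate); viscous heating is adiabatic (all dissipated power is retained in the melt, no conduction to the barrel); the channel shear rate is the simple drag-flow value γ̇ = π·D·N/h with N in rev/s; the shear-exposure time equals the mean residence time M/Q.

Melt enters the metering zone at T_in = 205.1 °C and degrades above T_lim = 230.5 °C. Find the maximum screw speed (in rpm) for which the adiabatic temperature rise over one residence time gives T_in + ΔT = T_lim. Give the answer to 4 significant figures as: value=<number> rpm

value=13.12 rpm

Q_s = Q / 3600 = 230.4 / 3600 = 0.064 kg/s
t_res = M / Q_s = 5.66 / 0.064 = 88.4375 s
Convert to metres: D = 0.1077 m, h = 0.00509 m
Allowable rise: ΔT_a = T_lim − T_in = 230.5 − 205.1 = 25.4 K
Invert ΔT = ηγ̇²t_res/(ρcp) for γ̇: γ̇_max² = ΔT_a ρ cp / (η t_res) = 25.4·977·1623 / (2156·88.4375) = 211.233 s⁻²
γ̇_max = sqrt(211.233) = 14.5339 s⁻¹
N_max = γ̇_max·h / (π·D) = 14.5339 · 0.00509 / (π · 0.1077) = 0.218642 rev/s = 13.1185 rpm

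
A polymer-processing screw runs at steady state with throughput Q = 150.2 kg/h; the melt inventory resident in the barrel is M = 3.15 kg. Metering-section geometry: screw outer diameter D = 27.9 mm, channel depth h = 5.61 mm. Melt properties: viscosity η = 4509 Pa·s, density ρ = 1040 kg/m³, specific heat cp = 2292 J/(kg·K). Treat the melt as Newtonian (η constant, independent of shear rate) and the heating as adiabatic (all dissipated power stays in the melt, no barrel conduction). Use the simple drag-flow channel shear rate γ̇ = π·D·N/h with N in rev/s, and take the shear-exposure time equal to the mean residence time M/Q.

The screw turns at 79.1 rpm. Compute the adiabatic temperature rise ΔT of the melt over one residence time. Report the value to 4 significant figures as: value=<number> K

value=60.59 K

Q_s = Q / 3600 = 150.2 / 3600 = 0.0417222 kg/s
t_res = M / Q_s = 3.15 / 0.0417222 = 75.4993 s
D = 27.9 mm = 0.0279 m;  h = 5.61 mm = 0.00561 m;  N = 79.1 rpm / 60 = 1.31833 rev/s
γ̇ = π·D·N / h = π · 0.0279 · 1.31833 / 0.00561 = 20.5976 s⁻¹
ΔT = η·γ̇²·t_res / (ρ·cp) = 4509 · (20.5976)² · 75.4993 / (1040 · 2292) = 60.591 K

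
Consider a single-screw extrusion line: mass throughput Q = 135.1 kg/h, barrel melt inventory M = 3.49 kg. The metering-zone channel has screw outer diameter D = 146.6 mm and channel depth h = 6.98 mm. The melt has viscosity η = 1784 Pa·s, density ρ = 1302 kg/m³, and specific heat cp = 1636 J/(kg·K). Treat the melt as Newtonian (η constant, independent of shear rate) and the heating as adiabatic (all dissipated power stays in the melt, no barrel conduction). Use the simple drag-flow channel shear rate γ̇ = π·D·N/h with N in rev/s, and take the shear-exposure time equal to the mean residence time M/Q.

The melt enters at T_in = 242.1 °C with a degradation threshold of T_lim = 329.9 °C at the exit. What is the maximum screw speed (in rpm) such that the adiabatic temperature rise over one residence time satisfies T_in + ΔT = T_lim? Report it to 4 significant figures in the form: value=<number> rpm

Q_s = Q / 3600 = 135.1 / 3600 = 0.0375278 kg/s
Mean residence time: t_res = M/Q_s = 3.49 kg / 0.0375278 kg/s = 92.9978 s
D = 146.6 mm = 0.1466 m;  h = 6.98 mm = 0.00698 m
ΔT_a = T_lim − T_in = 329.9 − 242.1 = 87.8 K
Invert ΔT = ηγ̇²t_res/(ρcp) for γ̇: γ̇_max² = ΔT_a ρ cp / (η t_res) = 87.8·1302·1636 / (1784·92.9978) = 1127.25 s⁻²
γ̇_max = √1127.25 = 33.5746 s⁻¹
N_max = γ̇_max·h / (π·D) = 33.5746 · 0.00698 / (π · 0.1466) = 0.508841 rev/s = 30.5305 rpm

value=30.53 rpm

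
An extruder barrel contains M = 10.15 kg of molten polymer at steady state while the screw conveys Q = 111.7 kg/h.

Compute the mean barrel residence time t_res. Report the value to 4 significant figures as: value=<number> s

Throughput in SI: Q_s = 111.7 kg/h ÷ 3600 s/h = 0.0310278 kg/s
t_res = M / Q_s = 10.15 / 0.0310278 = 327.126 s

value=327.1 s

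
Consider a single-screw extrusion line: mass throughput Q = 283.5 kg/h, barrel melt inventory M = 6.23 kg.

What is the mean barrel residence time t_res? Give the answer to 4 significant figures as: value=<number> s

value=79.11 s

Q_s = Q / 3600 = 283.5 / 3600 = 0.07875 kg/s
t_res = M / Q_s = 6.23 ÷ 0.07875 = 79.1111 s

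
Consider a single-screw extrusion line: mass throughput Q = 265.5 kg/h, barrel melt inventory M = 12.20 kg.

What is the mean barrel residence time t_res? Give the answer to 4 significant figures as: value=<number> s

Throughput in SI: Q_s = 265.5 kg/h ÷ 3600 s/h = 0.07375 kg/s
t_res = M / Q_s = 12.20 ÷ 0.07375 = 165.424 s

value=165.4 s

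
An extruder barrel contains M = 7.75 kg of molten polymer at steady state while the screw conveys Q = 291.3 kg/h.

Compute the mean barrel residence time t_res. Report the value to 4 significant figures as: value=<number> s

value=95.78 s

Convert throughput: Q = 291.3 kg/h = 291.3/3600 = 0.0809167 kg/s
t_res = M / Q_s = 7.75 ÷ 0.0809167 = 95.7775 s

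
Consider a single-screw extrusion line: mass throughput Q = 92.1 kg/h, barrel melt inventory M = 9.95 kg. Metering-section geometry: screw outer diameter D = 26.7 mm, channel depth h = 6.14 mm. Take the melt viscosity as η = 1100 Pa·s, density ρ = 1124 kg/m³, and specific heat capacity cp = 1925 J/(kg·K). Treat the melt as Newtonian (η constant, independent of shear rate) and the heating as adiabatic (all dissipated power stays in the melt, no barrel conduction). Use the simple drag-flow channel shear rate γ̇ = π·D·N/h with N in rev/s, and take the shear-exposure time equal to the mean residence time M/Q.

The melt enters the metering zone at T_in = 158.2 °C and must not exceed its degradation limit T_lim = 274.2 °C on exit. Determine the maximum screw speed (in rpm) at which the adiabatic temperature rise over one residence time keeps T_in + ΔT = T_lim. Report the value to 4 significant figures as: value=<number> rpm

value=106.4 rpm

Throughput in SI: Q_s = 92.1 kg/h ÷ 3600 s/h = 0.0255833 kg/s
t_res = M / Q_s = 9.95 ÷ 0.0255833 = 388.925 s
Geometry in SI: D = 26.7 mm → 0.0267 m, h = 6.14 mm → 0.00614 m
ΔT_a = T_lim − T_in = 274.2 − 158.2 = 116 K
γ̇_max² = ΔT_a·ρ·cp / (η·t_res) = [116 × 1124 × 1925] / [1100 × 388.925] = 586.673 s⁻²
γ̇_max = √586.673 = 24.2213 s⁻¹
N_max = γ̇_max·h / (π·D) = 24.2213 · 0.00614 / (π · 0.0267) = 1.77299 rev/s = 106.379 rpm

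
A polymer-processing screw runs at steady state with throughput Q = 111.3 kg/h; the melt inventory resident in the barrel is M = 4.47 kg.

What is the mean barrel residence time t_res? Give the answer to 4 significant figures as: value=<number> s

value=144.6 s

Q_s = Q / 3600 = 111.3 / 3600 = 0.0309167 kg/s
Mean residence time: t_res = M/Q_s = 4.47 kg / 0.0309167 kg/s = 144.582 s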